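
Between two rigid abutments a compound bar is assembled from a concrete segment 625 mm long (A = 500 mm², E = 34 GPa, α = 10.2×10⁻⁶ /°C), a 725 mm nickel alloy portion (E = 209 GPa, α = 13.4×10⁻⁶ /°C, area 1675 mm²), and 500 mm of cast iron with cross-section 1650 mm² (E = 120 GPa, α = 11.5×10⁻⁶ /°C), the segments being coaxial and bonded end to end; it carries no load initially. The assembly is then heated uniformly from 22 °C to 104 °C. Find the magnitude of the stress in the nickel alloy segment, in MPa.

If the supports were absent, the total length change would be Σ αᵢΔT Lᵢ = 10.2×10⁻⁶×82×625 + 13.4×10⁻⁶×82×725 + 11.5×10⁻⁶×82×500 = 1.791 mm.
The rigid supports impose zero overall length change; the single axial force P common to all segments must satisfy P Σ Lᵢ/(AᵢEᵢ) = δ_free.
The series flexibility is Σ Lᵢ/(AᵢEᵢ) = 625/(500×34×10³) + 725/(1675×209×10³) + 500/(1650×120×10³) = 4.136×10⁻⁵ mm/N.
So P = 1.791 / 4.136×10⁻⁵ = 43.3 kN, compressive.
σ_{nickel alloy} = P / A = 43300 / 1675 = 25.85 MPa.

σ ≈ 25.9 MPa (compressive)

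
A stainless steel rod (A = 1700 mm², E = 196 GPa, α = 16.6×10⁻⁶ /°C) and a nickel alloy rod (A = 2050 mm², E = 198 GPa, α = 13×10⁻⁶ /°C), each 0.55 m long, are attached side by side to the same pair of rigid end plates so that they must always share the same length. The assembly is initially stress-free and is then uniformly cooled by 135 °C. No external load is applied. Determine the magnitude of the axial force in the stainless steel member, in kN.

P ≈ 88.9 kN (tensile in the stainless steel)

The stainless steel has the larger α, so on cooling it would change length more than the nickel alloy if both were free. The rigid plates force a common final length, so the stainless steel is put into tension and the nickel alloy into compression, with equal and opposite forces P (no external load).
Setting the final lengths equal and cancelling L: (α₁ − α₂)ΔT = P/(A₁E₁) + P/(A₂E₂).
|α₁ − α₂|·ΔT = 3.6×10⁻⁶ × 135 = 0.000486.
1/(A₁E₁) + 1/(A₂E₂) = 1/(1700×196×10³) + 1/(2050×198×10³) = 5.465×10⁻⁹ N⁻¹.
P = 0.000486 / 5.465×10⁻⁹ = 88930 N = 88.93 kN.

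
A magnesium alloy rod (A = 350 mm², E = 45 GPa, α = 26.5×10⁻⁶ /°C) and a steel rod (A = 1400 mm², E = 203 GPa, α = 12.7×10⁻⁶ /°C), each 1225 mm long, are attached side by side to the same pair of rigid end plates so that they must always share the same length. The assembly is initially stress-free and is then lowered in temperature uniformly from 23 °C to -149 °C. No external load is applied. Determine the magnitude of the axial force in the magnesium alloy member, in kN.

Both members must finish at the same length. With the larger α, the magnesium alloy tends to over-contract; the plates restrain it, putting the magnesium alloy in tension and the steel in compression. With no external load the two internal forces are equal and opposite, magnitude P.
Setting the final lengths equal and cancelling L: (α₁ − α₂)ΔT = P/(A₁E₁) + P/(A₂E₂).
|α₁ − α₂|·ΔT = 13.8×10⁻⁶ × 172 = 0.002374.
1/(A₁E₁) + 1/(A₂E₂) = 1/(350×45×10³) + 1/(1400×203×10³) = 6.701×10⁻⁸ N⁻¹.
P = 0.002374 / 6.701×10⁻⁸ = 35420 N = 35.42 kN.

P ≈ 35.4 kN (tensile in the magnesium alloy)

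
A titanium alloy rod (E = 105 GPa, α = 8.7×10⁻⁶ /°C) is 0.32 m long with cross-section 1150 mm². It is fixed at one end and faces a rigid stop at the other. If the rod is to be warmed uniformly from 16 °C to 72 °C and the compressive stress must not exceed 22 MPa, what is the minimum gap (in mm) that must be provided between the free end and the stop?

With no wall the rod would lengthen by αΔT L = 8.7×10⁻⁶ × 56 × 320 = 0.1559 mm.
A stress of 22 MPa corresponds to the wall pushing the rod back by σL/E = 22×320/(105×10³) = 0.06705 mm.
So the gap has to take up the difference, g_min = δ_free − σL/E = 0.1559 − 0.06705 = 0.08886 mm.

g ≈ 0.0889 mm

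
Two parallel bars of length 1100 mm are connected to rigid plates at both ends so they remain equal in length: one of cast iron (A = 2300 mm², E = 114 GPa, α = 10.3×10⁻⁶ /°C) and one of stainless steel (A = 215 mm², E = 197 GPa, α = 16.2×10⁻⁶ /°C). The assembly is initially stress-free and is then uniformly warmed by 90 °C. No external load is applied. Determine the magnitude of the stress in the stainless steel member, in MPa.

σ ≈ 90.1 MPa (compressive)

The stainless steel has the larger α, so on heating it would change length more than the cast iron if both were free. The rigid plates force a common final length, so the stainless steel is put into compression and the cast iron into tension, with equal and opposite forces P (no external load).
Setting the final lengths equal and cancelling L: (α₁ − α₂)ΔT = P/(A₁E₁) + P/(A₂E₂).
|α₁ − α₂|·ΔT = 5.9×10⁻⁶ × 90 = 0.000531.
1/(A₁E₁) + 1/(A₂E₂) = 1/(2300×114×10³) + 1/(215×197×10³) = 2.742×10⁻⁸ N⁻¹.
So P = 0.000531 / 2.742×10⁻⁸ = 19.36 kN.
σ_{stainless steel} = P/A₂ = 19360/215 = 90.06 MPa, compressive.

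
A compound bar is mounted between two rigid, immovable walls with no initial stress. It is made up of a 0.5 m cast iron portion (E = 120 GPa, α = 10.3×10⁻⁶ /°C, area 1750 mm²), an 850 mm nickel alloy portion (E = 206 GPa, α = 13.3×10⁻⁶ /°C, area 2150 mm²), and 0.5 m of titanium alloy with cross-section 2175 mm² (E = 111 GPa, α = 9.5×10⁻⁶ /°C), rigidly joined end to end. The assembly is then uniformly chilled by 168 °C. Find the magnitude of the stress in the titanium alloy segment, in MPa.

σ ≈ 257 MPa (tensile)

With the walls removed the bar would change length by δ_free = Σ αᵢΔT Lᵢ = 10.3×10⁻⁶×168×500 + 13.3×10⁻⁶×168×850 + 9.5×10⁻⁶×168×500 = 3.562 mm.
The rigid supports impose zero overall length change; the single axial force P common to all segments must satisfy P Σ Lᵢ/(AᵢEᵢ) = δ_free.
The series flexibility is Σ Lᵢ/(AᵢEᵢ) = 500/(1750×120×10³) + 850/(2150×206×10³) + 500/(2175×111×10³) = 6.371×10⁻⁶ mm/N.
So P = 3.562 / 6.371×10⁻⁶ = 559.2 kN, tensile.
σ_{titanium alloy} = P / A = 559200 / 2175 = 257.1 MPa.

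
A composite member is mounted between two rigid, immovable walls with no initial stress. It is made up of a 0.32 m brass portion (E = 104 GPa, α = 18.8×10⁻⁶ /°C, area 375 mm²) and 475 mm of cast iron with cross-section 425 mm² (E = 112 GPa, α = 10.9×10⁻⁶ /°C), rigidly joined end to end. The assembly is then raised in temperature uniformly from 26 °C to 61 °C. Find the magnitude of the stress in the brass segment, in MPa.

Free thermal expansion of the whole bar: Σ αᵢΔT Lᵢ = 18.8×10⁻⁶×35×320 + 10.9×10⁻⁶×35×475 = 0.3918 mm.
Since the ends are fixed, an axial force P builds up, equal in every segment, with P · Σ Lᵢ/(AᵢEᵢ) = δ_free.
Σ Lᵢ/(AᵢEᵢ) = 320/(375×104×10³) + 475/(425×112×10³) = 1.818×10⁻⁵ mm/N.
P = 0.3918 / 1.818×10⁻⁵ = 21540 N = 21.54 kN, compressive.
σ_{brass} = P / A = 21540 / 375 = 57.45 MPa.

σ ≈ 57.5 MPa (compressive)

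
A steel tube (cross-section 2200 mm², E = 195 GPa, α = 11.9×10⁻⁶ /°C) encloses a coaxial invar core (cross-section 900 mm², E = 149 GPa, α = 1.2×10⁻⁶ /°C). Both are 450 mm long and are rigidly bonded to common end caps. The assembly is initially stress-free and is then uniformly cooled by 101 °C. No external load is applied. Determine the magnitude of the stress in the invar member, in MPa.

The steel has the larger α, so on cooling it would change length more than the invar if both were free. The rigid plates force a common final length, so the steel is put into tension and the invar into compression, with equal and opposite forces P (no external load).
Equating the net (thermal + elastic) strains gives |α₁ − α₂|·ΔT = P·[1/(A₁E₁) + 1/(A₂E₂)].
|α₁ − α₂|·ΔT = 10.7×10⁻⁶ × 101 = 0.001081.
1/(A₁E₁) + 1/(A₂E₂) = 1/(2200×195×10³) + 1/(900×149×10³) = 9.788×10⁻⁹ N⁻¹.
So P = 0.001081 / 9.788×10⁻⁹ = 110.4 kN.
σ_{invar} = P/A₂ = 110400/900 = 122.7 MPa, compressive.

σ ≈ 123 MPa (compressive)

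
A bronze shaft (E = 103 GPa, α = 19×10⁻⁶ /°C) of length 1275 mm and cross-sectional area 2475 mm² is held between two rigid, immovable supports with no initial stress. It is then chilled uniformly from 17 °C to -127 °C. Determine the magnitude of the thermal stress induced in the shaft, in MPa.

With length fixed, the mechanical strain must cancel the thermal strain αΔT = 19×10⁻⁶ × 144 = 2736×10⁻⁶.
Hence σ = E·αΔT = 103×10³ × 2736×10⁻⁶ = 281.8 MPa, tensile.

σ ≈ 282 MPa (tensile)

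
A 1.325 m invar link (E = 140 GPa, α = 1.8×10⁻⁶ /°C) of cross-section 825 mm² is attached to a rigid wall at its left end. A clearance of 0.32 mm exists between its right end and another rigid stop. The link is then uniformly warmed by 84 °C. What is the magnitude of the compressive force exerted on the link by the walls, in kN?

P ≈ 0 kN

Free thermal elongation = αΔT L = 1.8×10⁻⁶ × 84 × 1325 = 0.2003 mm.
This is smaller than the 0.32 mm clearance, so the link expands freely without reaching the stop — the stress is zero.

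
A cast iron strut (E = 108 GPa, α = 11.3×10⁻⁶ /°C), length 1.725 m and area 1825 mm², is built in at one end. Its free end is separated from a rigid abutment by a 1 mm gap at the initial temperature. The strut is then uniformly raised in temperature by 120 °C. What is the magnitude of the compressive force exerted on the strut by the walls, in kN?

P ≈ 153 kN

If the wall were absent the strut would grow by αΔT L = 11.3×10⁻⁶ × 120 × 1725 = 2.339 mm.
The gap closes (δ_free > 1 mm) and the wall then resists a further 2.339 − 1 = 1.339 mm of expansion.
Compatibility: PL/(AE) = 1.339 mm, so σ = P/A = E × (1.339/1725) = 83.84 MPa.
Force on the wall = σA = 83.84 × 1825 mm² = 153 kN.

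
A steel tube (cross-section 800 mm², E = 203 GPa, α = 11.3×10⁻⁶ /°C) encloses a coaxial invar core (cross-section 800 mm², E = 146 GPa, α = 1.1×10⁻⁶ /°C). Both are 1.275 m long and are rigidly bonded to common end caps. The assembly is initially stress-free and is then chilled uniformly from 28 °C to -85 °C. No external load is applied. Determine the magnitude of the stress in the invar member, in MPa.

σ ≈ 97.9 MPa (compressive)

Equilibrium of a rigid end plate with no external load gives equal and opposite internal forces ±P in the two members. Since α_{steel} > α_{invar}, cooling drives the steel into tension and the invar into compression.
Compatibility of the two members (thermal + elastic change equal): (α₁ − α₂)ΔT = P·[1/(A₁E₁) + 1/(A₂E₂)].
|α₁ − α₂|·ΔT = 10.2×10⁻⁶ × 113 = 0.001153.
1/(A₁E₁) + 1/(A₂E₂) = 1/(800×203×10³) + 1/(800×146×10³) = 1.472×10⁻⁸ N⁻¹.
So P = 0.001153 / 1.472×10⁻⁸ = 78.31 kN.
σ_{invar} = P/A₂ = 78310/800 = 97.88 MPa, compressive.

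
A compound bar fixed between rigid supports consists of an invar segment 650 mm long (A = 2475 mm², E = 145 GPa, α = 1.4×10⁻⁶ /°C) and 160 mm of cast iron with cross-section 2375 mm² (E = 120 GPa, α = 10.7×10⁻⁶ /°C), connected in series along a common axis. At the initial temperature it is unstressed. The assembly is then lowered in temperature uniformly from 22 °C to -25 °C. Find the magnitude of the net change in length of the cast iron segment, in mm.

|ΔL| ≈ 0.0513 mm

With the walls removed the bar would change length by δ_free = Σ αᵢΔT Lᵢ = 1.4×10⁻⁶×47×650 + 10.7×10⁻⁶×47×160 = 0.1232 mm.
The walls prevent any net length change, so an axial force P (same in every segment) develops. Compatibility: P · Σ Lᵢ/(AᵢEᵢ) = δ_free.
The series flexibility is Σ Lᵢ/(AᵢEᵢ) = 650/(2475×145×10³) + 160/(2375×120×10³) = 2.373×10⁻⁶ mm/N.
Hence P = δ_free / Σ(L/AE) = 0.1232/2.373×10⁻⁶ = 51.94 kN (tensile).
For the cast iron segment, free thermal change = 10.7×10⁻⁶×47×160 = 0.08046 mm and elastic change from P = 51940×160/(2375×120×10³) = 0.02916 mm; these oppose, so the net change is 0.0513 mm (segment shortens).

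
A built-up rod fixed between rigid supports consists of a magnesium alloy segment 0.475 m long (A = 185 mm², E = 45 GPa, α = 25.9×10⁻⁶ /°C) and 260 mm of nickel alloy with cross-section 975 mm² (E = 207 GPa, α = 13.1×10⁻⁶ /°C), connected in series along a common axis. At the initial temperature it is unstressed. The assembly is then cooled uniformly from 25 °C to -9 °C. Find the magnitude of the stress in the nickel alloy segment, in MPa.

σ ≈ 9.39 MPa (tensile)

If the supports were absent, the total length change would be Σ αᵢΔT Lᵢ = 25.9×10⁻⁶×34×475 + 13.1×10⁻⁶×34×260 = 0.5341 mm.
The walls prevent any net length change, so an axial force P (same in every segment) develops. Compatibility: P · Σ Lᵢ/(AᵢEᵢ) = δ_free.
Σ Lᵢ/(AᵢEᵢ) = 475/(185×45×10³) + 260/(975×207×10³) = 5.835×10⁻⁵ mm/N.
P = 0.5341 / 5.835×10⁻⁵ = 9154 N = 9.154 kN, tensile.
σ_{nickel alloy} = P / A = 9154 / 975 = 9.389 MPa.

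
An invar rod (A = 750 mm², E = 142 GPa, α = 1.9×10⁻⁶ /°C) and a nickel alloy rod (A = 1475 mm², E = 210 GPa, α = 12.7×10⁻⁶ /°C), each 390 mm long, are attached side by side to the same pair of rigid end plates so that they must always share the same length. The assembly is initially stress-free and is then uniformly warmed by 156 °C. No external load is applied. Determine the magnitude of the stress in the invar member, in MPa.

The nickel alloy has the larger α, so on heating it would change length more than the invar if both were free. The rigid plates force a common final length, so the nickel alloy is put into compression and the invar into tension, with equal and opposite forces P (no external load).
Compatibility of the two members (thermal + elastic change equal): (α₁ − α₂)ΔT = P·[1/(A₁E₁) + 1/(A₂E₂)].
|α₁ − α₂|·ΔT = 10.8×10⁻⁶ × 156 = 0.001685.
1/(A₁E₁) + 1/(A₂E₂) = 1/(750×142×10³) + 1/(1475×210×10³) = 1.262×10⁻⁸ N⁻¹.
So P = 0.001685 / 1.262×10⁻⁸ = 133.5 kN.
σ_{invar} = P/A₁ = 133500/750 = 178 MPa, tensile.

σ ≈ 178 MPa (tensile)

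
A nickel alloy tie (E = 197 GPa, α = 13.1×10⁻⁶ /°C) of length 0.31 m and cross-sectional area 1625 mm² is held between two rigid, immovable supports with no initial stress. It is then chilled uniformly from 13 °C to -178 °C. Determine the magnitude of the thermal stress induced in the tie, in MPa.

σ ≈ 493 MPa (tensile)

With length fixed, the mechanical strain must cancel the thermal strain αΔT = 13.1×10⁻⁶ × 191 = 2502.1×10⁻⁶.
The stress required to suppress this strain is σ = Eε = 197×10³ × 2502.1×10⁻⁶ = 492.9 MPa, tensile since the tie is trying to contract.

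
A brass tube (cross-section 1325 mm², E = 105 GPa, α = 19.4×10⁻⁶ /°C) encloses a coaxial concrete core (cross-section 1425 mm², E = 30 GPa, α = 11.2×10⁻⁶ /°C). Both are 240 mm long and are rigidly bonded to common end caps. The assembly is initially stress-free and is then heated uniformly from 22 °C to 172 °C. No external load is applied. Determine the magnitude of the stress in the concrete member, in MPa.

σ ≈ 28.2 MPa (tensile)

Equilibrium of a rigid end plate with no external load gives equal and opposite internal forces ±P in the two members. Since α_{brass} > α_{concrete}, heating drives the brass into compression and the concrete into tension.
Compatibility of the two members (thermal + elastic change equal): (α₁ − α₂)ΔT = P·[1/(A₁E₁) + 1/(A₂E₂)].
|α₁ − α₂|·ΔT = 8.2×10⁻⁶ × 150 = 0.00123.
1/(A₁E₁) + 1/(A₂E₂) = 1/(1325×105×10³) + 1/(1425×30×10³) = 3.058×10⁻⁸ N⁻¹.
P = 0.00123 / 3.058×10⁻⁸ = 40220 N = 40.22 kN.
σ_{concrete} = P/A₂ = 40220/1425 = 28.23 MPa, tensile.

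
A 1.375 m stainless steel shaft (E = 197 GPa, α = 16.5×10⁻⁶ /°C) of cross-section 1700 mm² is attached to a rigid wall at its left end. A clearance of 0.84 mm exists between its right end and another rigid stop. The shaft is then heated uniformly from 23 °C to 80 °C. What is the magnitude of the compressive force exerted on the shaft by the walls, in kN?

If the wall were absent the shaft would grow by αΔT L = 16.5×10⁻⁶ × 57 × 1375 = 1.293 mm.
The gap closes (δ_free > 0.84 mm) and the wall then resists a further 1.293 − 0.84 = 0.4532 mm of expansion.
Compatibility: PL/(AE) = 0.4532 mm, so σ = P/A = E × (0.4532/1375) = 64.93 MPa.
Force on the wall = σA = 64.93 × 1700 mm² = 110.4 kN.

P ≈ 110 kN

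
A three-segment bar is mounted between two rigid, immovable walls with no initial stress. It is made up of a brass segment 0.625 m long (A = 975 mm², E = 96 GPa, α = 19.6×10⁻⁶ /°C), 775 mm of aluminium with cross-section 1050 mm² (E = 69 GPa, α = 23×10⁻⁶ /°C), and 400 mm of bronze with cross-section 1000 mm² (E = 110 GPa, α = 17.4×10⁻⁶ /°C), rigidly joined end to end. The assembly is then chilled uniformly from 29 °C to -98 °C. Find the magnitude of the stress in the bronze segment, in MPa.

If the supports were absent, the total length change would be Σ αᵢΔT Lᵢ = 19.6×10⁻⁶×127×625 + 23×10⁻⁶×127×775 + 17.4×10⁻⁶×127×400 = 4.703 mm.
Since the ends are fixed, an axial force P builds up, equal in every segment, with P · Σ Lᵢ/(AᵢEᵢ) = δ_free.
Σ Lᵢ/(AᵢEᵢ) = 625/(975×96×10³) + 775/(1050×69×10³) + 400/(1000×110×10³) = 2.101×10⁻⁵ mm/N.
P = 4.703 / 2.101×10⁻⁵ = 223900 N = 223.9 kN, tensile.
σ_{bronze} = P / A = 223900 / 1000 = 223.9 MPa.

σ ≈ 224 MPa (tensile)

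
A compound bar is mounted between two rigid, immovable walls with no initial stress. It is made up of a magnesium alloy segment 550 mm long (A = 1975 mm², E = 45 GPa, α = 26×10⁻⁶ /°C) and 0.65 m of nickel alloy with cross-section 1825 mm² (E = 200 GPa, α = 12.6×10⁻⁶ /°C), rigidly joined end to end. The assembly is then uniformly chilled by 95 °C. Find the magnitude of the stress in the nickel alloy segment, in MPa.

σ ≈ 147 MPa (tensile)

If the supports were absent, the total length change would be Σ αᵢΔT Lᵢ = 26×10⁻⁶×95×550 + 12.6×10⁻⁶×95×650 = 2.137 mm.
The rigid supports impose zero overall length change; the single axial force P common to all segments must satisfy P Σ Lᵢ/(AᵢEᵢ) = δ_free.
Σ Lᵢ/(AᵢEᵢ) = 550/(1975×45×10³) + 650/(1825×200×10³) = 7.969×10⁻⁶ mm/N.
Hence P = δ_free / Σ(L/AE) = 2.137/7.969×10⁻⁶ = 268.1 kN (tensile).
σ_{nickel alloy} = P / A = 268100 / 1825 = 146.9 MPa.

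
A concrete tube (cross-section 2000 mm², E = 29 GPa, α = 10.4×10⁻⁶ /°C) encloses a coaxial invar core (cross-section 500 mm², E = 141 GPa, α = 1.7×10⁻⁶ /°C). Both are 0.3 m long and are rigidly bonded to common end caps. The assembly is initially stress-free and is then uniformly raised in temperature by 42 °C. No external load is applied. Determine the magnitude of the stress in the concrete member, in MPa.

σ ≈ 5.81 MPa (compressive)

Equilibrium of a rigid end plate with no external load gives equal and opposite internal forces ±P in the two members. Since α_{concrete} > α_{invar}, heating drives the concrete into compression and the invar into tension.
Setting the final lengths equal and cancelling L: (α₁ − α₂)ΔT = P/(A₁E₁) + P/(A₂E₂).
|α₁ − α₂|·ΔT = 8.7×10⁻⁶ × 42 = 0.0003654.
1/(A₁E₁) + 1/(A₂E₂) = 1/(2000×29×10³) + 1/(500×141×10³) = 3.143×10⁻⁸ N⁻¹.
P = 0.0003654 / 3.143×10⁻⁸ = 11630 N = 11.63 kN.
σ_{concrete} = P/A₁ = 11630/2000 = 5.814 MPa, compressive.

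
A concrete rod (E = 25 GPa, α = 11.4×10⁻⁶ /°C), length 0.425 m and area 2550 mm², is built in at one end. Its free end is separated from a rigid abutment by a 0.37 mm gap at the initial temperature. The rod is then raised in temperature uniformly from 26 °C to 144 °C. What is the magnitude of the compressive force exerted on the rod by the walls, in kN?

If the wall were absent the rod would grow by αΔT L = 11.4×10⁻⁶ × 118 × 425 = 0.5717 mm.
The gap closes (δ_free > 0.37 mm) and the wall then resists a further 0.5717 − 0.37 = 0.2017 mm of expansion.
So σ = E(δ_free − g)/L = 25×10³ × 0.2017/425 = 11.87 MPa.
P = σA = 11.87 × 2550 = 30.26 kN.

P ≈ 30.3 kN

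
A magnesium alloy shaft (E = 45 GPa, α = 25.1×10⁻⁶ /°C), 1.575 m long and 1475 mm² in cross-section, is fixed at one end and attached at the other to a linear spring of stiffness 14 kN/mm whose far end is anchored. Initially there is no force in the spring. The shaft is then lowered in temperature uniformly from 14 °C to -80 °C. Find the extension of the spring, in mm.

The unrestrained thermal change is αΔT L = 25.1×10⁻⁶ × 94 × 1575 = 3.716 mm.
With a force P in the spring, the elastic change of the shaft is PL/(AE) and that of the spring is P/k; compatibility requires their sum to equal δ_free.
P [ L/(AE) + 1/k ] = δ_free → P [ 1575/(1475×45×10³) + 1/(14×10³) ] = 3.716.
P = 3.716 / 9.516×10⁻⁵ = 39050 N.
Spring extension = P/k = 39050/(14×10³) = 2.789 mm.

δ ≈ 2.79 mm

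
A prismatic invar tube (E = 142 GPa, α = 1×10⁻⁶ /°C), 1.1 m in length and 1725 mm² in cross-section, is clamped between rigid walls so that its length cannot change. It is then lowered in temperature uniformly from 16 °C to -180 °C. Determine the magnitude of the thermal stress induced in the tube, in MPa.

Because both ends are immovable the net strain is zero, and the suppressed thermal strain is αΔT = 1×10⁻⁶ × 196 = 196×10⁻⁶.
The stress required to suppress this strain is σ = Eε = 142×10³ × 196×10⁻⁶ = 27.83 MPa, tensile since the tube is trying to contract.

σ ≈ 27.8 MPa (tensile)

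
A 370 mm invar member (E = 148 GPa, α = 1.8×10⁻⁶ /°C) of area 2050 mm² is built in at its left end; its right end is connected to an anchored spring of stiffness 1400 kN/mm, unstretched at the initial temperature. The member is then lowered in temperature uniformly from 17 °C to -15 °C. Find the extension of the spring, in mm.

Free thermal contraction: δ_free = αΔT L = 1.8×10⁻⁶ × 32 × 370 = 0.02131 mm.
Let P be the tensile force in the spring. The member extends elastically by PL/(AE) and the spring stretches by P/k; together these equal δ_free.
P [ L/(AE) + 1/k ] = δ_free → P [ 370/(2050×148×10³) + 1/(1400×10³) ] = 0.02131.
P = 0.02131 / 1.934×10⁻⁶ = 11020 N.
Spring extension = P/k = 11020/(1400×10³) = 0.007872 mm.

δ ≈ 0.00787 mm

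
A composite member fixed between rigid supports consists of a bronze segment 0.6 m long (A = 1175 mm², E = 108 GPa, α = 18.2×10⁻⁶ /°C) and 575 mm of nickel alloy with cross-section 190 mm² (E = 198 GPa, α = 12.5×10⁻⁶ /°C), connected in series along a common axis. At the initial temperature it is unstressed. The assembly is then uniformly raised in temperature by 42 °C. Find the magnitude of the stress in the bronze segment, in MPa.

Free thermal expansion of the whole bar: Σ αᵢΔT Lᵢ = 18.2×10⁻⁶×42×600 + 12.5×10⁻⁶×42×575 = 0.7605 mm.
The walls prevent any net length change, so an axial force P (same in every segment) develops. Compatibility: P · Σ Lᵢ/(AᵢEᵢ) = δ_free.
The series flexibility is Σ Lᵢ/(AᵢEᵢ) = 600/(1175×108×10³) + 575/(190×198×10³) = 2.001×10⁻⁵ mm/N.
P = 0.7605 / 2.001×10⁻⁵ = 38000 N = 38 kN, compressive.
σ_{bronze} = P / A = 38000 / 1175 = 32.34 MPa.

σ ≈ 32.3 MPa (compressive)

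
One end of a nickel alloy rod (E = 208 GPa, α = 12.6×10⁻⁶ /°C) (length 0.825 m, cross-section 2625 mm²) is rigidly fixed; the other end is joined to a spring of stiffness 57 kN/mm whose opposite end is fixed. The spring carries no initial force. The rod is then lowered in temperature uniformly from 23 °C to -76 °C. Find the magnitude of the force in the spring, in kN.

The unrestrained thermal change is αΔT L = 12.6×10⁻⁶ × 99 × 825 = 1.029 mm.
With a force P in the spring, the elastic change of the rod is PL/(AE) and that of the spring is P/k; compatibility requires their sum to equal δ_free.
P [ L/(AE) + 1/k ] = δ_free → P [ 825/(2625×208×10³) + 1/(57×10³) ] = 1.029.
P = 1.029 / 1.905×10⁻⁵ = 54010 N.

P ≈ 54 kN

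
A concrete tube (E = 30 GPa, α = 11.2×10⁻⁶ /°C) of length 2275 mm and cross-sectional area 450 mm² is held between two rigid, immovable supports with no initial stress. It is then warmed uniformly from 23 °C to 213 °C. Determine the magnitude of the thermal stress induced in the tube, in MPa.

Because both ends are immovable the net strain is zero, and the suppressed thermal strain is αΔT = 11.2×10⁻⁶ × 190 = 2128×10⁻⁶.
σ = EαΔT = 30×10³ × 11.2×10⁻⁶ × 190 = 63.84 MPa (compressive; the tube is trying to expand).

σ ≈ 63.8 MPa (compressive)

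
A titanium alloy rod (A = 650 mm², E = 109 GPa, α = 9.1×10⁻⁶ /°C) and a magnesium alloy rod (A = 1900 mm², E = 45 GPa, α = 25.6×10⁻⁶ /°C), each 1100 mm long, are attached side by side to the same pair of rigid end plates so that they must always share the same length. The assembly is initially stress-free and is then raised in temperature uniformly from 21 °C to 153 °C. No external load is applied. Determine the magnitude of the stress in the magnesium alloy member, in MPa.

σ ≈ 44.4 MPa (compressive)

Both members must finish at the same length. With the larger α, the magnesium alloy tends to over-expand; the plates restrain it, putting the magnesium alloy in compression and the titanium alloy in tension. With no external load the two internal forces are equal and opposite, magnitude P.
Equating the net (thermal + elastic) strains gives |α₁ − α₂|·ΔT = P·[1/(A₁E₁) + 1/(A₂E₂)].
|α₁ − α₂|·ΔT = 16.5×10⁻⁶ × 132 = 0.002178.
1/(A₁E₁) + 1/(A₂E₂) = 1/(650×109×10³) + 1/(1900×45×10³) = 2.581×10⁻⁸ N⁻¹.
P = 0.002178 / 2.581×10⁻⁸ = 84390 N = 84.39 kN.
σ_{magnesium alloy} = P/A₂ = 84390/1900 = 44.41 MPa, compressive.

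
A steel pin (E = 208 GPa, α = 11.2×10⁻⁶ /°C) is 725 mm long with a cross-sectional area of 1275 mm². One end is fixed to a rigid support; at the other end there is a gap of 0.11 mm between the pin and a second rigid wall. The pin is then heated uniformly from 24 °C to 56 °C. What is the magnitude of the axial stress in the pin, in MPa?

Unrestrained expansion: δ_free = αΔT L = 11.2×10⁻⁶ × 32 × 725 = 0.2598 mm.
This exceeds the 0.11 mm gap, so the wall pushes back. The portion of expansion that must be recovered elastically is δ_free − gap = 0.2598 − 0.11 = 0.1498 mm.
That suppressed elongation corresponds to σ = E·Δ/L = 208×10³ × 0.1498/725 = 42.99 MPa.

σ ≈ 43 MPa (compressive)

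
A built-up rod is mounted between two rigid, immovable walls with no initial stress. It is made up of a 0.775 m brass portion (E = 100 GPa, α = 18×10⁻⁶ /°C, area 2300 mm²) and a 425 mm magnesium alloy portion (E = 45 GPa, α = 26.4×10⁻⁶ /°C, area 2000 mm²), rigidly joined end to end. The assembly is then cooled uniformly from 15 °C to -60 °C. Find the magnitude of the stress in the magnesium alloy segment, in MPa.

σ ≈ 117 MPa (tensile)

With the walls removed the bar would change length by δ_free = Σ αᵢΔT Lᵢ = 18×10⁻⁶×75×775 + 26.4×10⁻⁶×75×425 = 1.888 mm.
Since the ends are fixed, an axial force P builds up, equal in every segment, with P · Σ Lᵢ/(AᵢEᵢ) = δ_free.
The series flexibility is Σ Lᵢ/(AᵢEᵢ) = 775/(2300×100×10³) + 425/(2000×45×10³) = 8.092×10⁻⁶ mm/N.
P = 1.888 / 8.092×10⁻⁶ = 233300 N = 233.3 kN, tensile.
σ_{magnesium alloy} = P / A = 233300 / 2000 = 116.6 MPa.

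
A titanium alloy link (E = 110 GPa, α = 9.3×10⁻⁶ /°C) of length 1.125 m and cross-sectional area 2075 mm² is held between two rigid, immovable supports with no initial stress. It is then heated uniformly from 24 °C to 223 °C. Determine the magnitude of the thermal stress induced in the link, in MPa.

σ ≈ 204 MPa (compressive)

The supports are rigid, so the total axial strain is zero. The restrained thermal strain is ε = αΔT = 9.3×10⁻⁶ × 199 = 1850.7×10⁻⁶.
The stress required to suppress this strain is σ = Eε = 110×10³ × 1850.7×10⁻⁶ = 203.6 MPa, compressive since the link is trying to expand.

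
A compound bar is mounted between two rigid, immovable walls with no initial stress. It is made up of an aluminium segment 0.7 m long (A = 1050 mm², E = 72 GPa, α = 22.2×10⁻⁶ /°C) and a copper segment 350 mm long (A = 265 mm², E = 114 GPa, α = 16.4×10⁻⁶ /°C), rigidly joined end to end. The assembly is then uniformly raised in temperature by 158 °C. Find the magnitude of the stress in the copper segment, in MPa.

With the walls removed the bar would change length by δ_free = Σ αᵢΔT Lᵢ = 22.2×10⁻⁶×158×700 + 16.4×10⁻⁶×158×350 = 3.362 mm.
The rigid supports impose zero overall length change; the single axial force P common to all segments must satisfy P Σ Lᵢ/(AᵢEᵢ) = δ_free.
The series flexibility is Σ Lᵢ/(AᵢEᵢ) = 700/(1050×72×10³) + 350/(265×114×10³) = 2.084×10⁻⁵ mm/N.
P = 3.362 / 2.084×10⁻⁵ = 161300 N = 161.3 kN, compressive.
σ_{copper} = P / A = 161300 / 265 = 608.7 MPa.

σ ≈ 609 MPa (compressive)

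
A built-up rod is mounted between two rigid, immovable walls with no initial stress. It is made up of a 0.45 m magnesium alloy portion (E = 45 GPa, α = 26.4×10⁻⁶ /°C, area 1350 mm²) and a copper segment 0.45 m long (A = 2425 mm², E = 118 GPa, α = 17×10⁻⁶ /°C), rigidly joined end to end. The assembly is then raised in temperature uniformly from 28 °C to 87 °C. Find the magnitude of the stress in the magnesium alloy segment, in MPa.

σ ≈ 95 MPa (compressive)

If the supports were absent, the total length change would be Σ αᵢΔT Lᵢ = 26.4×10⁻⁶×59×450 + 17×10⁻⁶×59×450 = 1.152 mm.
Since the ends are fixed, an axial force P builds up, equal in every segment, with P · Σ Lᵢ/(AᵢEᵢ) = δ_free.
Σ Lᵢ/(AᵢEᵢ) = 450/(1350×45×10³) + 450/(2425×118×10³) = 8.98×10⁻⁶ mm/N.
Hence P = δ_free / Σ(L/AE) = 1.152/8.98×10⁻⁶ = 128.3 kN (compressive).
σ_{magnesium alloy} = P / A = 128300 / 1350 = 95.05 MPa.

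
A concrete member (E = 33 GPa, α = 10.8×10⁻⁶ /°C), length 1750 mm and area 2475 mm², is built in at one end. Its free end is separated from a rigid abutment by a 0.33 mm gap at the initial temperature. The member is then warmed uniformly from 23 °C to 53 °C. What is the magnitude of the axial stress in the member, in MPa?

If the wall were absent the member would grow by αΔT L = 10.8×10⁻⁶ × 30 × 1750 = 0.567 mm.
The gap closes (δ_free > 0.33 mm) and the wall then resists a further 0.567 − 0.33 = 0.237 mm of expansion.
That suppressed elongation corresponds to σ = E·Δ/L = 33×10³ × 0.237/1750 = 4.469 MPa.

σ ≈ 4.47 MPa (compressive)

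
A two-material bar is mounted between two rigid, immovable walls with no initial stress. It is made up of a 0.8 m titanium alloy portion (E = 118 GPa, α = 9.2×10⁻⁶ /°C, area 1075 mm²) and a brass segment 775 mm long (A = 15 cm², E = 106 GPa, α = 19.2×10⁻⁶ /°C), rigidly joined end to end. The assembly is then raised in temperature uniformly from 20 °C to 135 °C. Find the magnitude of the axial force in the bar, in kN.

Free thermal expansion of the whole bar: Σ αᵢΔT Lᵢ = 9.2×10⁻⁶×115×800 + 19.2×10⁻⁶×115×775 = 2.558 mm.
Since the ends are fixed, an axial force P builds up, equal in every segment, with P · Σ Lᵢ/(AᵢEᵢ) = δ_free.
The series flexibility is Σ Lᵢ/(AᵢEᵢ) = 800/(1075×118×10³) + 775/(1500×106×10³) = 1.118×10⁻⁵ mm/N.
Hence P = δ_free / Σ(L/AE) = 2.558/1.118×10⁻⁵ = 228.7 kN (compressive).

P ≈ 229 kN (compressive)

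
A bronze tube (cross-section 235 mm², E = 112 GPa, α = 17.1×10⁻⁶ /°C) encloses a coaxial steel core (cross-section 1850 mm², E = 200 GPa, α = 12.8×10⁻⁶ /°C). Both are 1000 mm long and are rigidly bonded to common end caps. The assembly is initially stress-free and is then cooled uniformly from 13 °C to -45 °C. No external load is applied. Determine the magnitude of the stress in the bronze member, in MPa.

Both members must finish at the same length. With the larger α, the bronze tends to over-contract; the plates restrain it, putting the bronze in tension and the steel in compression. With no external load the two internal forces are equal and opposite, magnitude P.
Setting the final lengths equal and cancelling L: (α₁ − α₂)ΔT = P/(A₁E₁) + P/(A₂E₂).
|α₁ − α₂|·ΔT = 4.3×10⁻⁶ × 58 = 0.0002494.
1/(A₁E₁) + 1/(A₂E₂) = 1/(235×112×10³) + 1/(1850×200×10³) = 4.07×10⁻⁸ N⁻¹.
P = 0.0002494 / 4.07×10⁻⁸ = 6128 N = 6.128 kN.
σ_{bronze} = P/A₁ = 6128/235 = 26.08 MPa, tensile.

σ ≈ 26.1 MPa (tensile)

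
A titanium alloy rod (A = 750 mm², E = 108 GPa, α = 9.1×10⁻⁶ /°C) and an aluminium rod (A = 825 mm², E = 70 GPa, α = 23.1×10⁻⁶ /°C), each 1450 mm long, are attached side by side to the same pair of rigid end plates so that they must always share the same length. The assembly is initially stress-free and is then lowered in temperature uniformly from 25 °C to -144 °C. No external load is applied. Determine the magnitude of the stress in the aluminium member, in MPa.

σ ≈ 96.7 MPa (tensile)

Both members must finish at the same length. With the larger α, the aluminium tends to over-contract; the plates restrain it, putting the aluminium in tension and the titanium alloy in compression. With no external load the two internal forces are equal and opposite, magnitude P.
Equating the net (thermal + elastic) strains gives |α₁ − α₂|·ΔT = P·[1/(A₁E₁) + 1/(A₂E₂)].
|α₁ − α₂|·ΔT = 14×10⁻⁶ × 169 = 0.002366.
1/(A₁E₁) + 1/(A₂E₂) = 1/(750×108×10³) + 1/(825×70×10³) = 2.966×10⁻⁸ N⁻¹.
So P = 0.002366 / 2.966×10⁻⁸ = 79.77 kN.
σ_{aluminium} = P/A₂ = 79770/825 = 96.69 MPa, tensile.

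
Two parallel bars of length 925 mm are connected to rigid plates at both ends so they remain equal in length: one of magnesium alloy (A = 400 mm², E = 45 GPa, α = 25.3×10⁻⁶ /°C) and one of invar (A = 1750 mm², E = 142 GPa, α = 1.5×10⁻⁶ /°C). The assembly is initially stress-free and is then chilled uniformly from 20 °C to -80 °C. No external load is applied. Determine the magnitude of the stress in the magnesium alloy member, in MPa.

The magnesium alloy has the larger α, so on cooling it would change length more than the invar if both were free. The rigid plates force a common final length, so the magnesium alloy is put into tension and the invar into compression, with equal and opposite forces P (no external load).
Compatibility of the two members (thermal + elastic change equal): (α₁ − α₂)ΔT = P·[1/(A₁E₁) + 1/(A₂E₂)].
|α₁ − α₂|·ΔT = 23.8×10⁻⁶ × 100 = 0.00238.
1/(A₁E₁) + 1/(A₂E₂) = 1/(400×45×10³) + 1/(1750×142×10³) = 5.958×10⁻⁸ N⁻¹.
So P = 0.00238 / 5.958×10⁻⁸ = 39.95 kN.
σ_{magnesium alloy} = P/A₁ = 39950/400 = 99.87 MPa, tensile.

σ ≈ 99.9 MPa (tensile)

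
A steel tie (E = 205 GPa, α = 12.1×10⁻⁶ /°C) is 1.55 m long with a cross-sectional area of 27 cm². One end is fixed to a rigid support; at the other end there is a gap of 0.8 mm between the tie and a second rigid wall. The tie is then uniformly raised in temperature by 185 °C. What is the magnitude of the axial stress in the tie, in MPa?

σ ≈ 353 MPa (compressive)

Unrestrained expansion: δ_free = αΔT L = 12.1×10⁻⁶ × 185 × 1550 = 3.47 mm.
After closing the 0.8 mm clearance, 3.47 − 0.8 = 2.67 mm of expansion remains to be suppressed by the wall.
Compatibility: PL/(AE) = 2.67 mm, so σ = P/A = E × (2.67/1550) = 353.1 MPa.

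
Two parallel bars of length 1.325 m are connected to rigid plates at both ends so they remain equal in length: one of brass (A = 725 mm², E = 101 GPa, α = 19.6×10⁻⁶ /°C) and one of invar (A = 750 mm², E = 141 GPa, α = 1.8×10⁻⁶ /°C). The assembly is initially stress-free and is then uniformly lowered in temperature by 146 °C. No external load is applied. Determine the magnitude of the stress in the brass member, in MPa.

σ ≈ 155 MPa (tensile)

Equilibrium of a rigid end plate with no external load gives equal and opposite internal forces ±P in the two members. Since α_{brass} > α_{invar}, cooling drives the brass into tension and the invar into compression.
Equating the net (thermal + elastic) strains gives |α₁ − α₂|·ΔT = P·[1/(A₁E₁) + 1/(A₂E₂)].
|α₁ − α₂|·ΔT = 17.8×10⁻⁶ × 146 = 0.002599.
1/(A₁E₁) + 1/(A₂E₂) = 1/(725×101×10³) + 1/(750×141×10³) = 2.311×10⁻⁸ N⁻¹.
So P = 0.002599 / 2.311×10⁻⁸ = 112.4 kN.
σ_{brass} = P/A₁ = 112400/725 = 155.1 MPa, tensile.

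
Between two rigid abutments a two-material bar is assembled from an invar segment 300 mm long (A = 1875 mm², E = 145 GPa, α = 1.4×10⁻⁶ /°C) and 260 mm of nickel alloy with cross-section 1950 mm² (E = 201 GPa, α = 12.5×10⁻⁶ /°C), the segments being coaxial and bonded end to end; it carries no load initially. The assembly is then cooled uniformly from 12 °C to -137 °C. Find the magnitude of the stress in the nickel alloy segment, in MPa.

If the supports were absent, the total length change would be Σ αᵢΔT Lᵢ = 1.4×10⁻⁶×149×300 + 12.5×10⁻⁶×149×260 = 0.5468 mm.
The walls prevent any net length change, so an axial force P (same in every segment) develops. Compatibility: P · Σ Lᵢ/(AᵢEᵢ) = δ_free.
The series flexibility is Σ Lᵢ/(AᵢEᵢ) = 300/(1875×145×10³) + 260/(1950×201×10³) = 1.767×10⁻⁶ mm/N.
So P = 0.5468 / 1.767×10⁻⁶ = 309.5 kN, tensile.
σ_{nickel alloy} = P / A = 309500 / 1950 = 158.7 MPa.

σ ≈ 159 MPa (tensile)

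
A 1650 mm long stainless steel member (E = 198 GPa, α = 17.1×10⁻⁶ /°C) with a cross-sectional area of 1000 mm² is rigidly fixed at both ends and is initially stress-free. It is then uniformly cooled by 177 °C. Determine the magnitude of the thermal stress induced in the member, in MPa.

σ ≈ 599 MPa (tensile)

With length fixed, the mechanical strain must cancel the thermal strain αΔT = 17.1×10⁻⁶ × 177 = 3026.7×10⁻⁶.
σ = EαΔT = 198×10³ × 17.1×10⁻⁶ × 177 = 599.3 MPa (tensile; the member is trying to contract).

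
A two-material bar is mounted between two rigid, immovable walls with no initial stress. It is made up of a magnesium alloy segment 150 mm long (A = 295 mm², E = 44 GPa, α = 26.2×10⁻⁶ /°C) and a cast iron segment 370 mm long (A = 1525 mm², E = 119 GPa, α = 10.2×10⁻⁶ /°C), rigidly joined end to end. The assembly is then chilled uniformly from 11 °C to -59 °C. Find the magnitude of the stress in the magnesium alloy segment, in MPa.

σ ≈ 134 MPa (tensile)

With the walls removed the bar would change length by δ_free = Σ αᵢΔT Lᵢ = 26.2×10⁻⁶×70×150 + 10.2×10⁻⁶×70×370 = 0.5393 mm.
The rigid supports impose zero overall length change; the single axial force P common to all segments must satisfy P Σ Lᵢ/(AᵢEᵢ) = δ_free.
Σ Lᵢ/(AᵢEᵢ) = 150/(295×44×10³) + 370/(1525×119×10³) = 1.36×10⁻⁵ mm/N.
So P = 0.5393 / 1.36×10⁻⁵ = 39.67 kN, tensile.
σ_{magnesium alloy} = P / A = 39670 / 295 = 134.5 MPa.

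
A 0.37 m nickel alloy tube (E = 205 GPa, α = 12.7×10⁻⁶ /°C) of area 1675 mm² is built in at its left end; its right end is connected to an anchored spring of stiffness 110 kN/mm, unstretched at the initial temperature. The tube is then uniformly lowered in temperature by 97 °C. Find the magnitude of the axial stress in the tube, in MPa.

σ ≈ 26.8 MPa (tensile)

If the spring were absent the tube would shorten by αΔT L = 12.7×10⁻⁶ × 97 × 370 = 0.4558 mm.
Let P be the tensile force in the spring. The tube extends elastically by PL/(AE) and the spring stretches by P/k; together these equal δ_free.
So P = δ_free / [L/(AE) + 1/k] = 0.4558 / [ 370/(1675×205×10³) + 1/(110×10³) ].
P = 0.4558 / 1.017×10⁻⁵ = 44830 N.
σ = P/A = 44830/1675 = 26.76 MPa.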